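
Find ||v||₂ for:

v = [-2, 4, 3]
5.385

||v||₂ = √((-2)² + (4)² + (3)²) = √29 = 5.385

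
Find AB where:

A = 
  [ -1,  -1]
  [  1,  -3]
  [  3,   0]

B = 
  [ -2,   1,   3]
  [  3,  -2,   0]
AB = 
  [ -1,   1,  -3]
  [-11,   7,   3]
  [ -6,   3,   9]

A is 3×2 and B is 2×3, so AB is 3×3. Each entry is (row of A)·(column of B):
AB[1,1] = (-1)(-2) + (-1)(3) = -1
AB[1,2] = (-1)(1) + (-1)(-2) = 1
AB[1,3] = (-1)(3) + (-1)(0) = -3
AB[2,1] = (1)(-2) + (-3)(3) = -11
AB[2,2] = (1)(1) + (-3)(-2) = 7
AB[2,3] = (1)(3) + (-3)(0) = 3
AB[3,1] = (3)(-2) + (0)(3) = -6
AB[3,2] = (3)(1) + (0)(-2) = 3
AB[3,3] = (3)(3) + (0)(0) = 9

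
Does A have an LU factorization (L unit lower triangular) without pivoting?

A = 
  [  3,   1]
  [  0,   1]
Yes.
A[1,1] = 3 ≠ 0, so Gaussian elimination proceeds without a row swap: multiplier ℓ₂₁ = (0)/(3) = 0, and U[2,2] = 1 - (0)(1) = 1.
L = 
  [  1,   0]
  [  0,   1]
U = 
  [  3,   1]
  [  0,   1]
Check row 2 of LU: [(0)(3), (0)(1) + 1] = [0, 1] = row 2 of A ✓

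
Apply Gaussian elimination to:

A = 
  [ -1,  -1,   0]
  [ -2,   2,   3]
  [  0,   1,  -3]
Row operations:
R2 → R2 - (2)·R1
R3 → R3 - (1/4)·R2

Resulting echelon form:
REF = 
  [   -1,    -1,     0]
  [    0,     4,     3]
  [    0,     0, -15/4]

Rank = 3 (number of non-zero pivot rows).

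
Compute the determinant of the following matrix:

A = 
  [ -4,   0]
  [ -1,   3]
-12

For a 2×2 matrix, det = ad - bc = (-4)(3) - (0)(-1) = -12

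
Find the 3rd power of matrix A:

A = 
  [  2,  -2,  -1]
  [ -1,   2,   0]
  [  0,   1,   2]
A^3 = 
  [ 21, -34, -14]
  [-14,  21,   6]
  [ -6,  14,   9]

A² = A·A:
A²[1,1] = (2)(2) + (-2)(-1) + (-1)(0) = 6
A²[1,2] = (2)(-2) + (-2)(2) + (-1)(1) = -9
A²[1,3] = (2)(-1) + (-2)(0) + (-1)(2) = -4
A²[2,1] = (-1)(2) + (2)(-1) + (0)(0) = -4
A²[2,2] = (-1)(-2) + (2)(2) + (0)(1) = 6
A²[2,3] = (-1)(-1) + (2)(0) + (0)(2) = 1
A²[3,1] = (0)(2) + (1)(-1) + (2)(0) = -1
A²[3,2] = (0)(-2) + (1)(2) + (2)(1) = 4
A²[3,3] = (0)(-1) + (1)(0) + (2)(2) = 4
A² = 
  [  6,  -9,  -4]
  [ -4,   6,   1]
  [ -1,   4,   4]

A^3 = A^2·A:
A^3[1,1] = (6)(2) + (-9)(-1) + (-4)(0) = 21
A^3[1,2] = (6)(-2) + (-9)(2) + (-4)(1) = -34
A^3[1,3] = (6)(-1) + (-9)(0) + (-4)(2) = -14
A^3[2,1] = (-4)(2) + (6)(-1) + (1)(0) = -14
A^3[2,2] = (-4)(-2) + (6)(2) + (1)(1) = 21
A^3[2,3] = (-4)(-1) + (6)(0) + (1)(2) = 6
A^3[3,1] = (-1)(2) + (4)(-1) + (4)(0) = -6
A^3[3,2] = (-1)(-2) + (4)(2) + (4)(1) = 14
A^3[3,3] = (-1)(-1) + (4)(0) + (4)(2) = 9
A^3 = 
  [ 21, -34, -14]
  [-14,  21,   6]
  [ -6,  14,   9]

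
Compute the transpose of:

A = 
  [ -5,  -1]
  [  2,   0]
Aᵀ = 
  [ -5,   2]
  [ -1,   0]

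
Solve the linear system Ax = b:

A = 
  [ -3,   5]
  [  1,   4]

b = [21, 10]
Row reduce the augmented matrix [A|b]:
R2 → R2 + (1/3)·R1
REF = 
  [  -3,    5,   21]
  [   0, 17/3,   17]

Back-substitution:
x₂ = 17 / (17/3) = 3
x₁ = (21 - (5)(3)) / (-3) = -2

x = [-2, 3]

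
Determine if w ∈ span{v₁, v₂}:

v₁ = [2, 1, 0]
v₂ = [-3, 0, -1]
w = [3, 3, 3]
No

Form the augmented matrix and row-reduce:
[v₁|v₂|w] = 
  [  2,  -3,   3]
  [  1,   0,   3]
  [  0,  -1,   3]
R2 → R2 - (1/2)·R1
R3 → R3 + (2/3)·R2
REF = 
  [  2,  -3,   3]
  [  0, 3/2, 3/2]
  [  0,   0,   4]

Row 3 reads [0 0 | 4], i.e. 0 = 4, so the system is inconsistent and w ∉ span{v₁, v₂}.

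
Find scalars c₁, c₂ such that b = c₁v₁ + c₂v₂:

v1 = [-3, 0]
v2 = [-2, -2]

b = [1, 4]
c1 = 1, c2 = -2

b = 1·v1 + -2·v2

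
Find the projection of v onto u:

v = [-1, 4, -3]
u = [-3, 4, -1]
proj_u(v) = [-33/13, 44/13, -11/13]

v·u = (-1)(-3) + (4)(4) + (-3)(-1) = 22
u·u = (-3)² + (4)² + (-1)² = 26
proj_u(v) = (v·u / u·u) × u = (22/26) × u = (11/13) × u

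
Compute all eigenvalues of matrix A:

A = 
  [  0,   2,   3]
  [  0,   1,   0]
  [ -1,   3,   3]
Characteristic polynomial: det(λI - A) = λ³ - 4λ² + 6λ - 3
Testing integer divisors of the constant term: p(1) = 0, so (λ - 1) is a factor:
p(λ) = (λ - 1)(λ² - 3λ + 3)
λ² - 3λ + 3 = 0  ⇒  λ = (3 ± √((-3)² - 4·(3)))/2 = (3 ± √(-3))/2
  = (3 + i√3)/2,  (3 - i√3)/2

λ = 1, (3 + i√3)/2, (3 - i√3)/2  (≈ 1, 1.5 + 0.866i, 1.5 - 0.866i)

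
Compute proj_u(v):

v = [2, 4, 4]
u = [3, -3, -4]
proj_u(v) = [-33/17, 33/17, 44/17]

v·u = (2)(3) + (4)(-3) + (4)(-4) = -22
u·u = (3)² + (-3)² + (-4)² = 34
proj_u(v) = (v·u / u·u) × u = (-22/34) × u = (-11/17) × u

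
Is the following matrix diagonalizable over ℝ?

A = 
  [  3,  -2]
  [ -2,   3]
Yes

tr(A) = 6, det(A) = 5
Characteristic polynomial: λ² - tr(A)λ + det(A) = λ² - 6λ + 5
λ² - 6λ + 5 = (λ - 1)(λ - 5)
Eigenvalues: 5, 1
λ=1: alg. mult. = 1, geom. mult. = 2 - rank(A - (1)I) = 2 - 1 = 1
λ=5: alg. mult. = 1, geom. mult. = 2 - rank(A - (5)I) = 2 - 1 = 1
Sum of geometric multiplicities equals n, so A has n independent eigenvectors.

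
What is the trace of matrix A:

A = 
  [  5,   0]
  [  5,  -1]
4

tr(A) = 5 + -1 = 4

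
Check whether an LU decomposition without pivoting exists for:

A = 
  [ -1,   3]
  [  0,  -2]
Yes.
A[1,1] = -1 ≠ 0, so Gaussian elimination proceeds without a row swap: multiplier ℓ₂₁ = (0)/(-1) = 0, and U[2,2] = -2 - (0)(3) = -2.
L = 
  [  1,   0]
  [  0,   1]
U = 
  [ -1,   3]
  [  0,  -2]
Check row 2 of LU: [(0)(-1), (0)(3) + (-2)] = [0, -2] = row 2 of A ✓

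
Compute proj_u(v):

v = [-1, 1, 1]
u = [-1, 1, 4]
v·u = (-1)(-1) + (1)(1) + (1)(4) = 6
u·u = (-1)² + (1)² + (4)² = 18
proj_u(v) = (v·u / u·u) × u = (6/18) × u = (1/3) × u

proj_u(v) = [-1/3, 1/3, 4/3]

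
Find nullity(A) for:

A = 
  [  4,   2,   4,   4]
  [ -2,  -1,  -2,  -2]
nullity(A) = 3

Row reduce:
R2 → R2 + (1/2)·R1
REF = 
  [  4,   2,   4,   4]
  [  0,   0,   0,   0]
Pivot columns: 1 → 1 pivot.
rank(A) = 1, so nullity(A) = 4 - 1 = 3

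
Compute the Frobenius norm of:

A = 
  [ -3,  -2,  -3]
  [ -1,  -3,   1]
||A||_F = 5.745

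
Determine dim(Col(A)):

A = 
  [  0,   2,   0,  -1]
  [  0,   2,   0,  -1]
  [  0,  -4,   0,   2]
dim(Col(A)) = 1

Row reduce:
R2 → R2 - (1)·R1
R3 → R3 + (2)·R1
REF = 
  [  0,   2,   0,  -1]
  [  0,   0,   0,   0]
  [  0,   0,   0,   0]
Pivot columns: 2 → 1 pivot.
dim(Col(A)) = number of pivot columns = 1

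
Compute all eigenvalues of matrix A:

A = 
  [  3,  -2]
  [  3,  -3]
tr(A) = 0, det(A) = -3
Characteristic polynomial: λ² - tr(A)λ + det(A) = λ² - 3
λ² - 3 = 0  ⇒  λ = (0 ± √((0)² - 4·(-3)))/2 = (0 ± √(12))/2
  = √3,  -√3

λ = √3, -√3  (≈ 1.732, -1.732)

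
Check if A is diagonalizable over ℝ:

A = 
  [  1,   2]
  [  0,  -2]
Yes

tr(A) = -1, det(A) = -2
Characteristic polynomial: λ² - tr(A)λ + det(A) = λ² + λ - 2
λ² + λ - 2 = (λ + 2)(λ - 1)
Eigenvalues: 1, -2
λ=-2: alg. mult. = 1, geom. mult. = 2 - rank(A - (-2)I) = 2 - 1 = 1
λ=1: alg. mult. = 1, geom. mult. = 2 - rank(A - (1)I) = 2 - 1 = 1
Sum of geometric multiplicities equals n, so A has n independent eigenvectors.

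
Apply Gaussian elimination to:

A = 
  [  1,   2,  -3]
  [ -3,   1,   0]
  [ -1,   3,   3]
Row operations:
R2 → R2 + (3)·R1
R3 → R3 + (1)·R1
R3 → R3 - (5/7)·R2

Resulting echelon form:
REF = 
  [   1,    2,   -3]
  [   0,    7,   -9]
  [   0,    0, 45/7]

Rank = 3 (number of non-zero pivot rows).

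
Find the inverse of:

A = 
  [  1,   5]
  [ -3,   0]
det(A) = (1)(0) - (5)(-3) = 15
For a 2×2 matrix, A⁻¹ = (1/det(A)) · [[d, -b], [-c, a]]
    = (1/15) · [[0, -5], [3, 1]]

A⁻¹ = 
  [   0, -1/3]
  [ 1/5, 1/15]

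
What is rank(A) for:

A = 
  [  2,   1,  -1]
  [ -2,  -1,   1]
rank(A) = 1

Row reduce:
R2 → R2 + (1)·R1
REF = 
  [  2,   1,  -1]
  [  0,   0,   0]
Pivot columns: 1 → 1 pivot.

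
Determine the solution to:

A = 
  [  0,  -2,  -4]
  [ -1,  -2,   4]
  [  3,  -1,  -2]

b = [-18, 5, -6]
Row reduce the augmented matrix [A|b]:
Swap R1 ↔ R2
R3 → R3 + (3)·R1
R3 → R3 - (7/2)·R2
REF = 
  [ -1,  -2,   4,   5]
  [  0,  -2,  -4, -18]
  [  0,   0,  24,  72]

Back-substitution:
x₃ = 72 / 24 = 3
x₂ = (-18 - (-4)(3)) / (-2) = 3
x₁ = (5 - (-2)(3) - (4)(3)) / (-1) = 1

x = [1, 3, 3]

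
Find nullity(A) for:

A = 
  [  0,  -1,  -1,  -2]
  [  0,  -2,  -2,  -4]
nullity(A) = 3

Row reduce:
R2 → R2 - (2)·R1
REF = 
  [  0,  -1,  -1,  -2]
  [  0,   0,   0,   0]
Pivot columns: 2 → 1 pivot.
rank(A) = 1, so nullity(A) = 4 - 1 = 3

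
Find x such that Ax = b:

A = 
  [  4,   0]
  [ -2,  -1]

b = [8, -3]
Row reduce the augmented matrix [A|b]:
R2 → R2 + (1/2)·R1
REF = 
  [  4,   0,   8]
  [  0,  -1,   1]

Back-substitution:
x₂ = 1 / (-1) = -1
x₁ = (8 - (0)(-1)) / 4 = 2

x = [2, -1]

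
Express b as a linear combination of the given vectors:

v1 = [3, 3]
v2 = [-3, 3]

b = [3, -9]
c1 = -1, c2 = -2

b = -1·v1 + -2·v2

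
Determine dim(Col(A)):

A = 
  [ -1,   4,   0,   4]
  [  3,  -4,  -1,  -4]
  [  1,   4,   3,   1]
dim(Col(A)) = 3

Row reduce:
R2 → R2 + (3)·R1
R3 → R3 + (1)·R1
R3 → R3 - (1)·R2
REF = 
  [ -1,   4,   0,   4]
  [  0,   8,  -1,   8]
  [  0,   0,   4,  -3]
Pivot columns: 1, 2, 3 → 3 pivots.
dim(Col(A)) = number of pivot columns = 3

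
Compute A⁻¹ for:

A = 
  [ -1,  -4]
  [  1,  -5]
det(A) = (-1)(-5) - (-4)(1) = 9
For a 2×2 matrix, A⁻¹ = (1/det(A)) · [[d, -b], [-c, a]]
    = (1/9) · [[-5, 4], [-1, -1]]

A⁻¹ = 
  [-5/9,  4/9]
  [-1/9, -1/9]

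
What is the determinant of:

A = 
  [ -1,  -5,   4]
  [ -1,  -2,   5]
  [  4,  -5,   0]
Cofactor expansion along row 1:
det(A) = (-1)·((-2)(0) - (5)(-5)) - (-5)·((-1)(0) - (5)(4)) + (4)·((-1)(-5) - (-2)(4))
  = (-1)(25) - (-5)(-20) + (4)(13)
  = -73

det(A) = -73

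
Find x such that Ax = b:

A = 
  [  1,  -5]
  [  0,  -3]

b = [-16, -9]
Row reduce the augmented matrix [A|b]:
(already in echelon form)
REF = 
  [  1,  -5, -16]
  [  0,  -3,  -9]

Back-substitution:
x₂ = (-9) / (-3) = 3
x₁ = (-16 - (-5)(3)) / 1 = -1

x = [-1, 3]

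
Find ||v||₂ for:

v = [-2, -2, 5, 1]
5.831

||v||₂ = √((-2)² + (-2)² + (5)² + (1)²) = √34 = 5.831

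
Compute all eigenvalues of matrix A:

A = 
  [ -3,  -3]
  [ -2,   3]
tr(A) = 0, det(A) = -15
Characteristic polynomial: λ² - tr(A)λ + det(A) = λ² - 15
λ² - 15 = 0  ⇒  λ = (0 ± √((0)² - 4·(-15)))/2 = (0 ± √(60))/2
  = √15,  -√15

λ = √15, -√15  (≈ 3.873, -3.873)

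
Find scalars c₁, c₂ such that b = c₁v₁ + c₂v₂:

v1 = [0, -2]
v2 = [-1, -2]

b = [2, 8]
c1 = -2, c2 = -2

b = -2·v1 + -2·v2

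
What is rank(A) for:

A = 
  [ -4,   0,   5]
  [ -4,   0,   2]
rank(A) = 2

Row reduce:
R2 → R2 - (1)·R1
REF = 
  [ -4,   0,   5]
  [  0,   0,  -3]
Pivot columns: 1, 3 → 2 pivots.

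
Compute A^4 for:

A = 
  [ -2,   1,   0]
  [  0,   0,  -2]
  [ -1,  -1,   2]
A^4 = 
  [ 12,  -6, -12]
  [ 12,  12, -36]
  [ -6, -24,  48]

A² = A·A:
A²[1,1] = (-2)(-2) + (1)(0) + (0)(-1) = 4
A²[1,2] = (-2)(1) + (1)(0) + (0)(-1) = -2
A²[1,3] = (-2)(0) + (1)(-2) + (0)(2) = -2
A²[2,1] = (0)(-2) + (0)(0) + (-2)(-1) = 2
A²[2,2] = (0)(1) + (0)(0) + (-2)(-1) = 2
A²[2,3] = (0)(0) + (0)(-2) + (-2)(2) = -4
A²[3,1] = (-1)(-2) + (-1)(0) + (2)(-1) = 0
A²[3,2] = (-1)(1) + (-1)(0) + (2)(-1) = -3
A²[3,3] = (-1)(0) + (-1)(-2) + (2)(2) = 6
A² = 
  [  4,  -2,  -2]
  [  2,   2,  -4]
  [  0,  -3,   6]

A^3 = A^2·A:
A^3[1,1] = (4)(-2) + (-2)(0) + (-2)(-1) = -6
A^3[1,2] = (4)(1) + (-2)(0) + (-2)(-1) = 6
A^3[1,3] = (4)(0) + (-2)(-2) + (-2)(2) = 0
A^3[2,1] = (2)(-2) + (2)(0) + (-4)(-1) = 0
A^3[2,2] = (2)(1) + (2)(0) + (-4)(-1) = 6
A^3[2,3] = (2)(0) + (2)(-2) + (-4)(2) = -12
A^3[3,1] = (0)(-2) + (-3)(0) + (6)(-1) = -6
A^3[3,2] = (0)(1) + (-3)(0) + (6)(-1) = -6
A^3[3,3] = (0)(0) + (-3)(-2) + (6)(2) = 18
A^3 = 
  [ -6,   6,   0]
  [  0,   6, -12]
  [ -6,  -6,  18]

A^4 = A^3·A:
A^4[1,1] = (-6)(-2) + (6)(0) + (0)(-1) = 12
A^4[1,2] = (-6)(1) + (6)(0) + (0)(-1) = -6
A^4[1,3] = (-6)(0) + (6)(-2) + (0)(2) = -12
A^4[2,1] = (0)(-2) + (6)(0) + (-12)(-1) = 12
A^4[2,2] = (0)(1) + (6)(0) + (-12)(-1) = 12
A^4[2,3] = (0)(0) + (6)(-2) + (-12)(2) = -36
A^4[3,1] = (-6)(-2) + (-6)(0) + (18)(-1) = -6
A^4[3,2] = (-6)(1) + (-6)(0) + (18)(-1) = -24
A^4[3,3] = (-6)(0) + (-6)(-2) + (18)(2) = 48
A^4 = 
  [ 12,  -6, -12]
  [ 12,  12, -36]
  [ -6, -24,  48]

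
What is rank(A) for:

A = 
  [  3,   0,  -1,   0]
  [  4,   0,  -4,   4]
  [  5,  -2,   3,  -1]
rank(A) = 3

Row reduce:
R2 → R2 - (4/3)·R1
R3 → R3 - (5/3)·R1
Swap R2 ↔ R3
REF = 
  [   3,    0,   -1,    0]
  [   0,   -2, 14/3,   -1]
  [   0,    0, -8/3,    4]
Pivot columns: 1, 2, 3 → 3 pivots.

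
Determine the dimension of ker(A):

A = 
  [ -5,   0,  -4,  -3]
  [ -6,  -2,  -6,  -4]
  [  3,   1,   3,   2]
nullity(A) = 2

Row reduce:
R2 → R2 - (6/5)·R1
R3 → R3 + (3/5)·R1
R3 → R3 + (1/2)·R2
REF = 
  [  -5,    0,   -4,   -3]
  [   0,   -2, -6/5, -2/5]
  [   0,    0,    0,    0]
Pivot columns: 1, 2 → 2 pivots.
rank(A) = 2, so nullity(A) = 4 - 2 = 2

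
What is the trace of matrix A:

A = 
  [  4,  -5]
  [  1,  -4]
0

tr(A) = 4 + -4 = 0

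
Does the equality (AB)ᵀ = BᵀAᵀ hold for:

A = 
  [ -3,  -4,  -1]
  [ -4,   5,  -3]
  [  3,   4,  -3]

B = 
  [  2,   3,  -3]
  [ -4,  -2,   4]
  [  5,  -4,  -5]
Yes

(AB)ᵀ = 
  [  5, -43, -25]
  [  3, -10,  13]
  [ -2,  47,  22]

BᵀAᵀ = 
  [  5, -43, -25]
  [  3, -10,  13]
  [ -2,  47,  22]

Both sides are equal — this is the standard identity (AB)ᵀ = BᵀAᵀ, which holds for all A, B.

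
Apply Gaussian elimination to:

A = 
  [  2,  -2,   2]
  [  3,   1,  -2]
Row operations:
R2 → R2 - (3/2)·R1

Resulting echelon form:
REF = 
  [  2,  -2,   2]
  [  0,   4,  -5]

Rank = 2 (number of non-zero pivot rows).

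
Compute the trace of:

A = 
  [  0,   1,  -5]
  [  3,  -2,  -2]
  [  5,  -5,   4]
2

tr(A) = 0 + -2 + 4 = 2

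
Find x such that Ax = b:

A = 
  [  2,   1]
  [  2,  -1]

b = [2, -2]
Row reduce the augmented matrix [A|b]:
R2 → R2 - (1)·R1
REF = 
  [  2,   1,   2]
  [  0,  -2,  -4]

Back-substitution:
x₂ = (-4) / (-2) = 2
x₁ = (2 - (1)(2)) / 2 = 0

x = [0, 2]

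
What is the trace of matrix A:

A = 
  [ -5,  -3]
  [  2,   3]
-2

tr(A) = -5 + 3 = -2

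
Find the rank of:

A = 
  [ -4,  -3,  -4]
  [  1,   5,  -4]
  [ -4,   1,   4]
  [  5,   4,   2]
Row reduce:
R2 → R2 + (1/4)·R1
R3 → R3 - (1)·R1
R4 → R4 + (5/4)·R1
R3 → R3 - (16/17)·R2
R4 → R4 - (1/17)·R2
R4 → R4 + (23/108)·R3
REF = 
  [    -4,     -3,     -4]
  [     0,   17/4,     -5]
  [     0,      0, 216/17]
  [     0,      0,      0]
Pivot columns: 1, 2, 3 → 3 pivots.

rank(A) = 3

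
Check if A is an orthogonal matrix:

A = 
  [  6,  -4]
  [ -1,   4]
No

AᵀA = 
  [ 37, -28]
  [-28,  32]
≠ I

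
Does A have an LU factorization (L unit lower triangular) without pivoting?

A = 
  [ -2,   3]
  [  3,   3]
Yes.
A[1,1] = -2 ≠ 0, so Gaussian elimination proceeds without a row swap: multiplier ℓ₂₁ = (3)/(-2) = -3/2, and U[2,2] = 3 - (-3/2)(3) = 15/2.
L = 
  [   1,    0]
  [-3/2,    1]
U = 
  [  -2,    3]
  [   0, 15/2]
Check row 2 of LU: [(-3/2)(-2), (-3/2)(3) + (15/2)] = [3, 3] = row 2 of A ✓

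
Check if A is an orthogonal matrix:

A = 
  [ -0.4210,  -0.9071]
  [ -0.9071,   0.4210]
Yes

AᵀA = 
  [  1.0001,   0]
  [  0,   1.0001]
≈ I (equal to I up to the 4-dp rounding of the entries)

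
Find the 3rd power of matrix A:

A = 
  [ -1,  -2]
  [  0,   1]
A^3 = 
  [ -1,  -2]
  [  0,   1]

A² = A·A:
A²[1,1] = (-1)(-1) + (-2)(0) = 1
A²[1,2] = (-1)(-2) + (-2)(1) = 0
A²[2,1] = (0)(-1) + (1)(0) = 0
A²[2,2] = (0)(-2) + (1)(1) = 1
A² = 
  [  1,   0]
  [  0,   1]

A^3 = A^2·A:
A^3[1,1] = (1)(-1) + (0)(0) = -1
A^3[1,2] = (1)(-2) + (0)(1) = -2
A^3[2,1] = (0)(-1) + (1)(0) = 0
A^3[2,2] = (0)(-2) + (1)(1) = 1
A^3 = 
  [ -1,  -2]
  [  0,   1]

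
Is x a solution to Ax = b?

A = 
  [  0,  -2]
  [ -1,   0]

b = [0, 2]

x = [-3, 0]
No

Ax = [0, 3] ≠ b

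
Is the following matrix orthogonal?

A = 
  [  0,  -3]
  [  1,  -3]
No

AᵀA = 
  [  1,  -3]
  [ -3,  18]
≠ I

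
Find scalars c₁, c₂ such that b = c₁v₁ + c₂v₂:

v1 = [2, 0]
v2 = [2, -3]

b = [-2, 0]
c1 = -1, c2 = 0

b = -1·v1 + 0·v2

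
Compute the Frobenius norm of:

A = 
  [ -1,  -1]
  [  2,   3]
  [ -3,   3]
||A||_F = 5.745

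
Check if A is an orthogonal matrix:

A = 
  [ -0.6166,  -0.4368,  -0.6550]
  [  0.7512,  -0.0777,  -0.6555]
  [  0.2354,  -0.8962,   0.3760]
Yes

AᵀA = 
  [  0.9999,   0,   0]
  [  0,   1,   0.0001]
  [  0,   0.0001,   1.0001]
≈ I (equal to I up to the 4-dp rounding of the entries)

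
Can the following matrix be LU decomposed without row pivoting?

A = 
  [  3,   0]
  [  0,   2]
Yes.
A[1,1] = 3 ≠ 0, so Gaussian elimination proceeds without a row swap: multiplier ℓ₂₁ = (0)/(3) = 0, and U[2,2] = 2 - (0)(0) = 2.
L = 
  [  1,   0]
  [  0,   1]
U = 
  [  3,   0]
  [  0,   2]
Check row 2 of LU: [(0)(3), (0)(0) + 2] = [0, 2] = row 2 of A ✓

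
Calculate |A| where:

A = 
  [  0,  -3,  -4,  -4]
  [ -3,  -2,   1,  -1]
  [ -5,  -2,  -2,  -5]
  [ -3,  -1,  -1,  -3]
Cofactor expansion along row 1: det(A) = a₁₁M₁₁ - a₁₂M₁₂ + a₁₃M₁₃ - a₁₄M₁₄

M₁₁ = det[[-2, 1, -1]; [-2, -2, -5]; [-1, -1, -3]]
  = (-2)·((-2)(-3) - (-5)(-1)) - (1)·((-2)(-3) - (-5)(-1)) + (-1)·((-2)(-1) - (-2)(-1))
  = (-2)(1) - (1)(1) + (-1)(0)
  = -3
M₁₂ = det[[-3, 1, -1]; [-5, -2, -5]; [-3, -1, -3]]
  = (-3)·((-2)(-3) - (-5)(-1)) - (1)·((-5)(-3) - (-5)(-3)) + (-1)·((-5)(-1) - (-2)(-3))
  = (-3)(1) - (1)(0) + (-1)(-1)
  = -2
M₁₃ = det[[-3, -2, -1]; [-5, -2, -5]; [-3, -1, -3]]
  = (-3)·((-2)(-3) - (-5)(-1)) - (-2)·((-5)(-3) - (-5)(-3)) + (-1)·((-5)(-1) - (-2)(-3))
  = (-3)(1) - (-2)(0) + (-1)(-1)
  = -2
M₁₄ = det[[-3, -2, 1]; [-5, -2, -2]; [-3, -1, -1]]
  = (-3)·((-2)(-1) - (-2)(-1)) - (-2)·((-5)(-1) - (-2)(-3)) + (1)·((-5)(-1) - (-2)(-3))
  = (-3)(0) - (-2)(-1) + (1)(-1)
  = -3

det(A) = (0)(-3) - (-3)(-2) + (-4)(-2) - (-4)(-3) = -10

det(A) = -10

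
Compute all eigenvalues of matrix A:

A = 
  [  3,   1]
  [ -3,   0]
tr(A) = 3, det(A) = 3
Characteristic polynomial: λ² - tr(A)λ + det(A) = λ² - 3λ + 3
λ² - 3λ + 3 = 0  ⇒  λ = (3 ± √((-3)² - 4·(3)))/2 = (3 ± √(-3))/2
  = (3 + i√3)/2,  (3 - i√3)/2

λ = (3 + i√3)/2, (3 - i√3)/2  (≈ 1.5 + 0.866i, 1.5 - 0.866i)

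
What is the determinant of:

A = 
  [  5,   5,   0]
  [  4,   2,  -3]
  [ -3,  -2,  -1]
25

Cofactor expansion along row 1:
det(A) = (5)·((2)(-1) - (-3)(-2)) - (5)·((4)(-1) - (-3)(-3)) + (0)·((4)(-2) - (2)(-3))
  = (5)(-8) - (5)(-13) + (0)(-2)
  = 25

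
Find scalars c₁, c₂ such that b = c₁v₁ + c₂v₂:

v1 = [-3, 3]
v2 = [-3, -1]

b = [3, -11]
c1 = -3, c2 = 2

b = -3·v1 + 2·v2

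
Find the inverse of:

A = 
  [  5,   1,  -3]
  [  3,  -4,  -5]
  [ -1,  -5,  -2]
det(A) = (5)·((-4)(-2) - (-5)(-5)) - (1)·((3)(-2) - (-5)(-1)) + (-3)·((3)(-5) - (-4)(-1))
  = (5)(-17) - (1)(-11) + (-3)(-19)
  = -17
det(A) = -17 ≠ 0, so A is invertible.

Cofactors Cᵢⱼ = (-1)ⁱ⁺ʲ·Mᵢⱼ:
C = 
  [-17,  11, -19]
  [ 17, -13,  24]
  [-17,  16, -23]

adj(A) = Cᵀ:
adj(A) = 
  [-17,  17, -17]
  [ 11, -13,  16]
  [-19,  24, -23]

A⁻¹ = (-1/17) · adj(A):
A⁻¹ = 
  [     1,     -1,      1]
  [-11/17,  13/17, -16/17]
  [ 19/17, -24/17,  23/17]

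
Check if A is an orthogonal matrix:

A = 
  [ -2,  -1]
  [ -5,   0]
No

AᵀA = 
  [ 29,   2]
  [  2,   1]
≠ I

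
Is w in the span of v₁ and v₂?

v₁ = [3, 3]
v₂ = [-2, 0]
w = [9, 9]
Yes

Form the augmented matrix and row-reduce:
[v₁|v₂|w] = 
  [  3,  -2,   9]
  [  3,   0,   9]
R2 → R2 - (1)·R1
REF = 
  [  3,  -2,   9]
  [  0,   2,   0]

No row of the form [0 0 | nonzero], so the system is consistent. Back-substitution gives c₁ = 3, c₂ = 0: w = (3)·v₁ + (0)·v₂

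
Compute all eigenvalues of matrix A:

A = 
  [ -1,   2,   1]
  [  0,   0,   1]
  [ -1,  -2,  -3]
λ = -2, -1 + i, -1 - i  (≈ -2, -1 + 1i, -1 - 1i)

Characteristic polynomial: det(λI - A) = λ³ + 4λ² + 6λ + 4
Testing integer divisors of the constant term: p(-2) = 0, so (λ + 2) is a factor:
p(λ) = (λ + 2)(λ² + 2λ + 2)
λ² + 2λ + 2 = 0  ⇒  λ = (-2 ± √((2)² - 4·(2)))/2 = (-2 ± √(-4))/2
  = -1 + i,  -1 - i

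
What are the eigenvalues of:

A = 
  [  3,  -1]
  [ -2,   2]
tr(A) = 5, det(A) = 4
Characteristic polynomial: λ² - tr(A)λ + det(A) = λ² - 5λ + 4
λ² - 5λ + 4 = (λ - 1)(λ - 4)

λ = 4, 1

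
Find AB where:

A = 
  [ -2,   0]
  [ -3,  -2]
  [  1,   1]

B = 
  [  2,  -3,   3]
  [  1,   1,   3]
A is 3×2 and B is 2×3, so AB is 3×3. Each entry is (row of A)·(column of B):
AB[1,1] = (-2)(2) + (0)(1) = -4
AB[1,2] = (-2)(-3) + (0)(1) = 6
AB[1,3] = (-2)(3) + (0)(3) = -6
AB[2,1] = (-3)(2) + (-2)(1) = -8
AB[2,2] = (-3)(-3) + (-2)(1) = 7
AB[2,3] = (-3)(3) + (-2)(3) = -15
AB[3,1] = (1)(2) + (1)(1) = 3
AB[3,2] = (1)(-3) + (1)(1) = -2
AB[3,3] = (1)(3) + (1)(3) = 6

AB = 
  [ -4,   6,  -6]
  [ -8,   7, -15]
  [  3,  -2,   6]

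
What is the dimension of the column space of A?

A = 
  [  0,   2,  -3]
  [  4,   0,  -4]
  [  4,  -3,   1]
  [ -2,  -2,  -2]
dim(Col(A)) = 3

Row reduce:
Swap R1 ↔ R2
R3 → R3 - (1)·R1
R4 → R4 + (1/2)·R1
R3 → R3 + (3/2)·R2
R4 → R4 + (1)·R2
R4 → R4 + (14)·R3
REF = 
  [  4,   0,  -4]
  [  0,   2,  -3]
  [  0,   0, 1/2]
  [  0,   0,   0]
Pivot columns: 1, 2, 3 → 3 pivots.
dim(Col(A)) = number of pivot columns = 3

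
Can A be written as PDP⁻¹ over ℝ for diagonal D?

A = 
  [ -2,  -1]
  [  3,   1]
No

tr(A) = -1, det(A) = 1
Characteristic polynomial: λ² - tr(A)λ + det(A) = λ² + λ + 1
λ² + λ + 1 = 0  ⇒  λ = (-1 ± √((1)² - 4·(1)))/2 = (-1 ± √(-3))/2
  = (-1 + i√3)/2,  (-1 - i√3)/2
Eigenvalues: (-1 + i√3)/2, (-1 - i√3)/2  (≈ -0.5 + 0.866i, -0.5 - 0.866i)
Has complex eigenvalues (not diagonalizable over ℝ).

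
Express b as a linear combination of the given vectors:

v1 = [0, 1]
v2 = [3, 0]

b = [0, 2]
c1 = 2, c2 = 0

b = 2·v1 + 0·v2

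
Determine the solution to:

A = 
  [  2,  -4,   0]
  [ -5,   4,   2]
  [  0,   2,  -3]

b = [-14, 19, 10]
x = [-3, 2, -2]

Row reduce the augmented matrix [A|b]:
R2 → R2 + (5/2)·R1
R3 → R3 + (1/3)·R2
REF = 
  [   2,   -4,    0,  -14]
  [   0,   -6,    2,  -16]
  [   0,    0, -7/3, 14/3]

Back-substitution:
x₃ = (14/3) / (-7/3) = -2
x₂ = (-16 - (2)(-2)) / (-6) = 2
x₁ = (-14 - (-4)(2) - (0)(-2)) / 2 = -3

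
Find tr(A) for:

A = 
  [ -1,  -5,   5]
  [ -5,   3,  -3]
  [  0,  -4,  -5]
-3

tr(A) = -1 + 3 + -5 = -3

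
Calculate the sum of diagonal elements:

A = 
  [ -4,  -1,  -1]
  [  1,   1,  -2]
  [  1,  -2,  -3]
-6

tr(A) = -4 + 1 + -3 = -6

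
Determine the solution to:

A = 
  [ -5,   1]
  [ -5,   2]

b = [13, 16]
Row reduce the augmented matrix [A|b]:
R2 → R2 - (1)·R1
REF = 
  [ -5,   1,  13]
  [  0,   1,   3]

Back-substitution:
x₂ = 3 / 1 = 3
x₁ = (13 - (1)(3)) / (-5) = -2

x = [-2, 3]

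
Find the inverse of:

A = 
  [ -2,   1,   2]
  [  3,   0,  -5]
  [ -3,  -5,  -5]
det(A) = (-2)·((0)(-5) - (-5)(-5)) - (1)·((3)(-5) - (-5)(-3)) + (2)·((3)(-5) - (0)(-3))
  = (-2)(-25) - (1)(-30) + (2)(-15)
  = 50
det(A) = 50 ≠ 0, so A is invertible.

Cofactors Cᵢⱼ = (-1)ⁱ⁺ʲ·Mᵢⱼ:
C = 
  [-25,  30, -15]
  [ -5,  16, -13]
  [ -5,  -4,  -3]

adj(A) = Cᵀ:
adj(A) = 
  [-25,  -5,  -5]
  [ 30,  16,  -4]
  [-15, -13,  -3]

A⁻¹ = (1/50) · adj(A):
A⁻¹ = 
  [  -1/2,  -1/10,  -1/10]
  [   3/5,   8/25,  -2/25]
  [ -3/10, -13/50,  -3/50]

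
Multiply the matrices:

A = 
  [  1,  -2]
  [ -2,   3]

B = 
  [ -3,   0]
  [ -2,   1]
AB = 
  [  1,  -2]
  [  0,   3]

A is 2×2 and B is 2×2, so AB is 2×2. Each entry is (row of A)·(column of B):
AB[1,1] = (1)(-3) + (-2)(-2) = 1
AB[1,2] = (1)(0) + (-2)(1) = -2
AB[2,1] = (-2)(-3) + (3)(-2) = 0
AB[2,2] = (-2)(0) + (3)(1) = 3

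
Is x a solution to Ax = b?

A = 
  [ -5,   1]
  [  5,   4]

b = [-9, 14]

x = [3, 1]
No

Ax = [-14, 19] ≠ b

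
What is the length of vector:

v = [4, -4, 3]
6.403

||v||₂ = √((4)² + (-4)² + (3)²) = √41 = 6.403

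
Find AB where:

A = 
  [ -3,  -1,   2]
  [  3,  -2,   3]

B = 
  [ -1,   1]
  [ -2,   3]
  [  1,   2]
AB = 
  [  7,  -2]
  [  4,   3]

A is 2×3 and B is 3×2, so AB is 2×2. Each entry is (row of A)·(column of B):
AB[1,1] = (-3)(-1) + (-1)(-2) + (2)(1) = 7
AB[1,2] = (-3)(1) + (-1)(3) + (2)(2) = -2
AB[2,1] = (3)(-1) + (-2)(-2) + (3)(1) = 4
AB[2,2] = (3)(1) + (-2)(3) + (3)(2) = 3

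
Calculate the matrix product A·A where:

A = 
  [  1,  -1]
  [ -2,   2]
A² = A·A:
A²[1,1] = (1)(1) + (-1)(-2) = 3
A²[1,2] = (1)(-1) + (-1)(2) = -3
A²[2,1] = (-2)(1) + (2)(-2) = -6
A²[2,2] = (-2)(-1) + (2)(2) = 6
A² = 
  [  3,  -3]
  [ -6,   6]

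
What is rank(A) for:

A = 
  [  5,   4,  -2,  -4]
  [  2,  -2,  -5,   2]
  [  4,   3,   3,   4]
Row reduce:
R2 → R2 - (2/5)·R1
R3 → R3 - (4/5)·R1
R3 → R3 - (1/18)·R2
REF = 
  [    5,     4,    -2,    -4]
  [    0, -18/5, -21/5,  18/5]
  [    0,     0,  29/6,     7]
Pivot columns: 1, 2, 3 → 3 pivots.

rank(A) = 3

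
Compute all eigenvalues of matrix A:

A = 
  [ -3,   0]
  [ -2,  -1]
λ = -1, -3

tr(A) = -4, det(A) = 3
Characteristic polynomial: λ² - tr(A)λ + det(A) = λ² + 4λ + 3
λ² + 4λ + 3 = (λ + 3)(λ + 1)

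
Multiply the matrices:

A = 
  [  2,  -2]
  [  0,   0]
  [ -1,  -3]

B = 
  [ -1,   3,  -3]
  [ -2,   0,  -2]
AB = 
  [  2,   6,  -2]
  [  0,   0,   0]
  [  7,  -3,   9]

A is 3×2 and B is 2×3, so AB is 3×3. Each entry is (row of A)·(column of B):
AB[1,1] = (2)(-1) + (-2)(-2) = 2
AB[1,2] = (2)(3) + (-2)(0) = 6
AB[1,3] = (2)(-3) + (-2)(-2) = -2
AB[2,1] = (0)(-1) + (0)(-2) = 0
AB[2,2] = (0)(3) + (0)(0) = 0
AB[2,3] = (0)(-3) + (0)(-2) = 0
AB[3,1] = (-1)(-1) + (-3)(-2) = 7
AB[3,2] = (-1)(3) + (-3)(0) = -3
AB[3,3] = (-1)(-3) + (-3)(-2) = 9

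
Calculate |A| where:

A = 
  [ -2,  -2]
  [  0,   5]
For a 2×2 matrix, det = ad - bc = (-2)(5) - (-2)(0) = -10

det(A) = -10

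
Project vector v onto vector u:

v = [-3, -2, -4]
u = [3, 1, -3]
proj_u(v) = [3/19, 1/19, -3/19]

v·u = (-3)(3) + (-2)(1) + (-4)(-3) = 1
u·u = (3)² + (1)² + (-3)² = 19
proj_u(v) = (v·u / u·u) × u = (1/19) × u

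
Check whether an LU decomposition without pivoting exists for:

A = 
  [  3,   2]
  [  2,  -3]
Yes.
A[1,1] = 3 ≠ 0, so Gaussian elimination proceeds without a row swap: multiplier ℓ₂₁ = (2)/(3) = 2/3, and U[2,2] = -3 - (2/3)(2) = -13/3.
L = 
  [  1,   0]
  [2/3,   1]
U = 
  [    3,     2]
  [    0, -13/3]
Check row 2 of LU: [(2/3)(3), (2/3)(2) + (-13/3)] = [2, -3] = row 2 of A ✓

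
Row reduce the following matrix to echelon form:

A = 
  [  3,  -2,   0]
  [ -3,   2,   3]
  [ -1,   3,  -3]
Row operations:
R2 → R2 + (1)·R1
R3 → R3 + (1/3)·R1
Swap R2 ↔ R3

Resulting echelon form:
REF = 
  [  3,  -2,   0]
  [  0, 7/3,  -3]
  [  0,   0,   3]

Rank = 3 (number of non-zero pivot rows).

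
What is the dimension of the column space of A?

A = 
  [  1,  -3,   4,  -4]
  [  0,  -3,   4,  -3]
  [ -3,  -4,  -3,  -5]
dim(Col(A)) = 3

Row reduce:
R3 → R3 + (3)·R1
R3 → R3 - (13/3)·R2
REF = 
  [    1,    -3,     4,    -4]
  [    0,    -3,     4,    -3]
  [    0,     0, -25/3,    -4]
Pivot columns: 1, 2, 3 → 3 pivots.
dim(Col(A)) = number of pivot columns = 3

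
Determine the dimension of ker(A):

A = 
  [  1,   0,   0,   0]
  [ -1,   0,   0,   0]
nullity(A) = 3

Row reduce:
R2 → R2 + (1)·R1
REF = 
  [  1,   0,   0,   0]
  [  0,   0,   0,   0]
Pivot columns: 1 → 1 pivot.
rank(A) = 1, so nullity(A) = 4 - 1 = 3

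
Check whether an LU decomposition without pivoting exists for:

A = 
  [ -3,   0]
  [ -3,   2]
Yes.
A[1,1] = -3 ≠ 0, so Gaussian elimination proceeds without a row swap: multiplier ℓ₂₁ = (-3)/(-3) = 1, and U[2,2] = 2 - (1)(0) = 2.
L = 
  [  1,   0]
  [  1,   1]
U = 
  [ -3,   0]
  [  0,   2]
Check row 2 of LU: [(1)(-3), (1)(0) + 2] = [-3, 2] = row 2 of A ✓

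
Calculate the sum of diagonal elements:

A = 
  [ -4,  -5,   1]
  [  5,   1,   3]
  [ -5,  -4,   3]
0

tr(A) = -4 + 1 + 3 = 0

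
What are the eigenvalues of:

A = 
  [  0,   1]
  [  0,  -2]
tr(A) = -2, det(A) = 0
Characteristic polynomial: λ² - tr(A)λ + det(A) = λ² + 2λ
λ² + 2λ = λ(λ + 2)

λ = 0, -2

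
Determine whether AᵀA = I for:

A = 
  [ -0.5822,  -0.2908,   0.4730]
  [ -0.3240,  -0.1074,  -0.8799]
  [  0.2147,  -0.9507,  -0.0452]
No

AᵀA = 
  [  0.4900,   0,   0]
  [  0,   0.9999,  -0.0001]
  [  0,  -0.0001,   1]
≠ I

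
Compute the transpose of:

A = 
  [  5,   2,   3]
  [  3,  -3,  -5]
Aᵀ = 
  [  5,   3]
  [  2,  -3]
  [  3,  -5]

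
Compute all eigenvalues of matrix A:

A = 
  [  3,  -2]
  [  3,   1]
λ = 2 + i√5, 2 - i√5  (≈ 2 + 2.236i, 2 - 2.236i)

tr(A) = 4, det(A) = 9
Characteristic polynomial: λ² - tr(A)λ + det(A) = λ² - 4λ + 9
λ² - 4λ + 9 = 0  ⇒  λ = (4 ± √((-4)² - 4·(9)))/2 = (4 ± √(-20))/2
  = 2 + i√5,  2 - i√5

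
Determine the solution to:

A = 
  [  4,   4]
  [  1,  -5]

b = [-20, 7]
Row reduce the augmented matrix [A|b]:
R2 → R2 - (1/4)·R1
REF = 
  [  4,   4, -20]
  [  0,  -6,  12]

Back-substitution:
x₂ = 12 / (-6) = -2
x₁ = (-20 - (4)(-2)) / 4 = -3

x = [-3, -2]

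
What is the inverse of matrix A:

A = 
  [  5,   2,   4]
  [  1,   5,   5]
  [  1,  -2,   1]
det(A) = (5)·((5)(1) - (5)(-2)) - (2)·((1)(1) - (5)(1)) + (4)·((1)(-2) - (5)(1))
  = (5)(15) - (2)(-4) + (4)(-7)
  = 55
det(A) = 55 ≠ 0, so A is invertible.

Cofactors Cᵢⱼ = (-1)ⁱ⁺ʲ·Mᵢⱼ:
C = 
  [ 15,   4,  -7]
  [-10,   1,  12]
  [-10, -21,  23]

adj(A) = Cᵀ:
adj(A) = 
  [ 15, -10, -10]
  [  4,   1, -21]
  [ -7,  12,  23]

A⁻¹ = (1/55) · adj(A):
A⁻¹ = 
  [  3/11,  -2/11,  -2/11]
  [  4/55,   1/55, -21/55]
  [ -7/55,  12/55,  23/55]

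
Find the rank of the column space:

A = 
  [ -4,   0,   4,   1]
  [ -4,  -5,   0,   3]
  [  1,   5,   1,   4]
dim(Col(A)) = 3

Row reduce:
R2 → R2 - (1)·R1
R3 → R3 + (1/4)·R1
R3 → R3 + (1)·R2
REF = 
  [  -4,    0,    4,    1]
  [   0,   -5,   -4,    2]
  [   0,    0,   -2, 25/4]
Pivot columns: 1, 2, 3 → 3 pivots.
dim(Col(A)) = number of pivot columns = 3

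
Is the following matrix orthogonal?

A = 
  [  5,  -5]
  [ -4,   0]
No

AᵀA = 
  [ 41, -25]
  [-25,  25]
≠ I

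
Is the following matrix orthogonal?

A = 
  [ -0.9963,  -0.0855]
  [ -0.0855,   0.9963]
Yes

AᵀA = 
  [  0.9999,   0]
  [  0,   0.9999]
≈ I (equal to I up to the 4-dp rounding of the entries)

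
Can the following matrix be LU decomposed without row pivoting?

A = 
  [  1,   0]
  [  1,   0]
Yes.
A[1,1] = 1 ≠ 0, so Gaussian elimination proceeds without a row swap: multiplier ℓ₂₁ = (1)/(1) = 1, and U[2,2] = 0 - (1)(0) = 0.
L = 
  [  1,   0]
  [  1,   1]
U = 
  [  1,   0]
  [  0,   0]
Check row 2 of LU: [(1)(1), (1)(0) + 0] = [1, 0] = row 2 of A ✓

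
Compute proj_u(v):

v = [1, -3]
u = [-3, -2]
v·u = (1)(-3) + (-3)(-2) = 3
u·u = (-3)² + (-2)² = 13
proj_u(v) = (v·u / u·u) × u = (3/13) × u

proj_u(v) = [-9/13, -6/13]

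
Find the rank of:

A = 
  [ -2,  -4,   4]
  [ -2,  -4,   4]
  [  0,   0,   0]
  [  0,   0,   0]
rank(A) = 1

Row reduce:
R2 → R2 - (1)·R1
REF = 
  [ -2,  -4,   4]
  [  0,   0,   0]
  [  0,   0,   0]
  [  0,   0,   0]
Pivot columns: 1 → 1 pivot.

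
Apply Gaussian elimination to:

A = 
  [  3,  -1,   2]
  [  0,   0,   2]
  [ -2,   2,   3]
Row operations:
R3 → R3 + (2/3)·R1
Swap R2 ↔ R3

Resulting echelon form:
REF = 
  [   3,   -1,    2]
  [   0,  4/3, 13/3]
  [   0,    0,    2]

Rank = 3 (number of non-zero pivot rows).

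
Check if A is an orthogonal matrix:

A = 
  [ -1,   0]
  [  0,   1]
Yes

AᵀA = 
  [  1,   0]
  [  0,   1]
= I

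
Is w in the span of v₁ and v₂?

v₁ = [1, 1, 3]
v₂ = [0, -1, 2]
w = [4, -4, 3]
No

Form the augmented matrix and row-reduce:
[v₁|v₂|w] = 
  [  1,   0,   4]
  [  1,  -1,  -4]
  [  3,   2,   3]
R2 → R2 - (1)·R1
R3 → R3 - (3)·R1
R3 → R3 + (2)·R2
REF = 
  [  1,   0,   4]
  [  0,  -1,  -8]
  [  0,   0, -25]

Row 3 reads [0 0 | -25], i.e. 0 = -25, so the system is inconsistent and w ∉ span{v₁, v₂}.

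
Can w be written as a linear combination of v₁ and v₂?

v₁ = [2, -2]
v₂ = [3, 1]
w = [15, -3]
Yes

Form the augmented matrix and row-reduce:
[v₁|v₂|w] = 
  [  2,   3,  15]
  [ -2,   1,  -3]
R2 → R2 + (1)·R1
REF = 
  [  2,   3,  15]
  [  0,   4,  12]

No row of the form [0 0 | nonzero], so the system is consistent. Back-substitution gives c₁ = 3, c₂ = 3: w = (3)·v₁ + (3)·v₂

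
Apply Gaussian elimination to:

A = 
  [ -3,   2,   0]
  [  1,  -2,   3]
Row operations:
R2 → R2 + (1/3)·R1

Resulting echelon form:
REF = 
  [  -3,    2,    0]
  [   0, -4/3,    3]

Rank = 2 (number of non-zero pivot rows).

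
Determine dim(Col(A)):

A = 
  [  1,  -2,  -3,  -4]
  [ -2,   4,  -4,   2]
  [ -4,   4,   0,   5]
Row reduce:
R2 → R2 + (2)·R1
R3 → R3 + (4)·R1
Swap R2 ↔ R3
REF = 
  [  1,  -2,  -3,  -4]
  [  0,  -4, -12, -11]
  [  0,   0, -10,  -6]
Pivot columns: 1, 2, 3 → 3 pivots.
dim(Col(A)) = number of pivot columns = 3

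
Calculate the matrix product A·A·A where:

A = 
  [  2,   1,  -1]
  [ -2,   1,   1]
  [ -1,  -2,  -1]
A² = A·A:
A²[1,1] = (2)(2) + (1)(-2) + (-1)(-1) = 3
A²[1,2] = (2)(1) + (1)(1) + (-1)(-2) = 5
A²[1,3] = (2)(-1) + (1)(1) + (-1)(-1) = 0
A²[2,1] = (-2)(2) + (1)(-2) + (1)(-1) = -7
A²[2,2] = (-2)(1) + (1)(1) + (1)(-2) = -3
A²[2,3] = (-2)(-1) + (1)(1) + (1)(-1) = 2
A²[3,1] = (-1)(2) + (-2)(-2) + (-1)(-1) = 3
A²[3,2] = (-1)(1) + (-2)(1) + (-1)(-2) = -1
A²[3,3] = (-1)(-1) + (-2)(1) + (-1)(-1) = 0
A² = 
  [  3,   5,   0]
  [ -7,  -3,   2]
  [  3,  -1,   0]

A^3 = A^2·A:
A^3[1,1] = (3)(2) + (5)(-2) + (0)(-1) = -4
A^3[1,2] = (3)(1) + (5)(1) + (0)(-2) = 8
A^3[1,3] = (3)(-1) + (5)(1) + (0)(-1) = 2
A^3[2,1] = (-7)(2) + (-3)(-2) + (2)(-1) = -10
A^3[2,2] = (-7)(1) + (-3)(1) + (2)(-2) = -14
A^3[2,3] = (-7)(-1) + (-3)(1) + (2)(-1) = 2
A^3[3,1] = (3)(2) + (-1)(-2) + (0)(-1) = 8
A^3[3,2] = (3)(1) + (-1)(1) + (0)(-2) = 2
A^3[3,3] = (3)(-1) + (-1)(1) + (0)(-1) = -4
A^3 = 
  [ -4,   8,   2]
  [-10, -14,   2]
  [  8,   2,  -4]

Therefore
A^3 = 
  [ -4,   8,   2]
  [-10, -14,   2]
  [  8,   2,  -4]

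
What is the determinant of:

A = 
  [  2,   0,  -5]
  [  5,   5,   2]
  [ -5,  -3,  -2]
Cofactor expansion along row 1:
det(A) = (2)·((5)(-2) - (2)(-3)) - (0)·((5)(-2) - (2)(-5)) + (-5)·((5)(-3) - (5)(-5))
  = (2)(-4) - (0)(0) + (-5)(10)
  = -58

det(A) = -58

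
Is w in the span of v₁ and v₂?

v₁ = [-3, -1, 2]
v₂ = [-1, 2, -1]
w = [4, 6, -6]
Yes

Form the augmented matrix and row-reduce:
[v₁|v₂|w] = 
  [ -3,  -1,   4]
  [ -1,   2,   6]
  [  2,  -1,  -6]
R2 → R2 - (1/3)·R1
R3 → R3 + (2/3)·R1
R3 → R3 + (5/7)·R2
REF = 
  [  -3,   -1,    4]
  [   0,  7/3, 14/3]
  [   0,    0,    0]

No row of the form [0 0 | nonzero], so the system is consistent. Back-substitution gives c₁ = -2, c₂ = 2: w = (-2)·v₁ + (2)·v₂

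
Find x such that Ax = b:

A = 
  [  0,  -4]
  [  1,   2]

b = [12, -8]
x = [-2, -3]

Row reduce the augmented matrix [A|b]:
Swap R1 ↔ R2
REF = 
  [  1,   2,  -8]
  [  0,  -4,  12]

Back-substitution:
x₂ = 12 / (-4) = -3
x₁ = (-8 - (2)(-3)) / 1 = -2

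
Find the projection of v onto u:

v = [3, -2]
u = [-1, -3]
v·u = (3)(-1) + (-2)(-3) = 3
u·u = (-1)² + (-3)² = 10
proj_u(v) = (v·u / u·u) × u = (3/10) × u

proj_u(v) = [-3/10, -9/10]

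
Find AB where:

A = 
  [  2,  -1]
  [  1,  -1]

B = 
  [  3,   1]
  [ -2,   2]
AB = 
  [  8,   0]
  [  5,  -1]

A is 2×2 and B is 2×2, so AB is 2×2. Each entry is (row of A)·(column of B):
AB[1,1] = (2)(3) + (-1)(-2) = 8
AB[1,2] = (2)(1) + (-1)(2) = 0
AB[2,1] = (1)(3) + (-1)(-2) = 5
AB[2,2] = (1)(1) + (-1)(2) = -1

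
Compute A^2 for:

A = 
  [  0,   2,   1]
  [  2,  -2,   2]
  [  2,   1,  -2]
A² = A·A:
A²[1,1] = (0)(0) + (2)(2) + (1)(2) = 6
A²[1,2] = (0)(2) + (2)(-2) + (1)(1) = -3
A²[1,3] = (0)(1) + (2)(2) + (1)(-2) = 2
A²[2,1] = (2)(0) + (-2)(2) + (2)(2) = 0
A²[2,2] = (2)(2) + (-2)(-2) + (2)(1) = 10
A²[2,3] = (2)(1) + (-2)(2) + (2)(-2) = -6
A²[3,1] = (2)(0) + (1)(2) + (-2)(2) = -2
A²[3,2] = (2)(2) + (1)(-2) + (-2)(1) = 0
A²[3,3] = (2)(1) + (1)(2) + (-2)(-2) = 8
A² = 
  [  6,  -3,   2]
  [  0,  10,  -6]
  [ -2,   0,   8]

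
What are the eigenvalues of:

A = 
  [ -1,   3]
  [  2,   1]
λ = √7, -√7  (≈ 2.646, -2.646)

tr(A) = 0, det(A) = -7
Characteristic polynomial: λ² - tr(A)λ + det(A) = λ² - 7
λ² - 7 = 0  ⇒  λ = (0 ± √((0)² - 4·(-7)))/2 = (0 ± √(28))/2
  = √7,  -√7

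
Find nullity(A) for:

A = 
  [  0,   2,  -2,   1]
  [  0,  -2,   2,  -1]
nullity(A) = 3

Row reduce:
R2 → R2 + (1)·R1
REF = 
  [  0,   2,  -2,   1]
  [  0,   0,   0,   0]
Pivot columns: 2 → 1 pivot.
rank(A) = 1, so nullity(A) = 4 - 1 = 3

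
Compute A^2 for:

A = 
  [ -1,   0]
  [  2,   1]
A² = A·A:
A²[1,1] = (-1)(-1) + (0)(2) = 1
A²[1,2] = (-1)(0) + (0)(1) = 0
A²[2,1] = (2)(-1) + (1)(2) = 0
A²[2,2] = (2)(0) + (1)(1) = 1
A² = 
  [  1,   0]
  [  0,   1]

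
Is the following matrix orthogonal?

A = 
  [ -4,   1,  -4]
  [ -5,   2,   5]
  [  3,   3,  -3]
No

AᵀA = 
  [ 50,  -5, -18]
  [ -5,  14,  -3]
  [-18,  -3,  50]
≠ I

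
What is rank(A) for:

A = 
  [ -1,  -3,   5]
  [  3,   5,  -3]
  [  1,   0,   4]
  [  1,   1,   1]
Row reduce:
R2 → R2 + (3)·R1
R3 → R3 + (1)·R1
R4 → R4 + (1)·R1
R3 → R3 - (3/4)·R2
R4 → R4 - (1/2)·R2
REF = 
  [ -1,  -3,   5]
  [  0,  -4,  12]
  [  0,   0,   0]
  [  0,   0,   0]
Pivot columns: 1, 2 → 2 pivots.

rank(A) = 2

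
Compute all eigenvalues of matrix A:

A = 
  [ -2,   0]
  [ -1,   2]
tr(A) = 0, det(A) = -4
Characteristic polynomial: λ² - tr(A)λ + det(A) = λ² - 4
λ² - 4 = (λ + 2)(λ - 2)

λ = 2, -2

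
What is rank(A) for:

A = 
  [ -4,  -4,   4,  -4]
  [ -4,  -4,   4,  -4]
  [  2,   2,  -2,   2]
Row reduce:
R2 → R2 - (1)·R1
R3 → R3 + (1/2)·R1
REF = 
  [ -4,  -4,   4,  -4]
  [  0,   0,   0,   0]
  [  0,   0,   0,   0]
Pivot columns: 1 → 1 pivot.

rank(A) = 1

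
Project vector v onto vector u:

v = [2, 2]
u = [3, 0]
proj_u(v) = [2, 0]

v·u = (2)(3) + (2)(0) = 6
u·u = (3)² + (0)² = 9
proj_u(v) = (v·u / u·u) × u = (6/9) × u = (2/3) × u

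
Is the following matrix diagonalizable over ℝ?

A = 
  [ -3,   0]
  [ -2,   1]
Yes

tr(A) = -2, det(A) = -3
Characteristic polynomial: λ² - tr(A)λ + det(A) = λ² + 2λ - 3
λ² + 2λ - 3 = (λ + 3)(λ - 1)
Eigenvalues: 1, -3
λ=-3: alg. mult. = 1, geom. mult. = 2 - rank(A - (-3)I) = 2 - 1 = 1
λ=1: alg. mult. = 1, geom. mult. = 2 - rank(A - (1)I) = 2 - 1 = 1
Sum of geometric multiplicities equals n, so A has n independent eigenvectors.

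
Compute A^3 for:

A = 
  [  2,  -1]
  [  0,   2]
A^3 = 
  [  8, -12]
  [  0,   8]

A² = A·A:
A²[1,1] = (2)(2) + (-1)(0) = 4
A²[1,2] = (2)(-1) + (-1)(2) = -4
A²[2,1] = (0)(2) + (2)(0) = 0
A²[2,2] = (0)(-1) + (2)(2) = 4
A² = 
  [  4,  -4]
  [  0,   4]

A^3 = A^2·A:
A^3[1,1] = (4)(2) + (-4)(0) = 8
A^3[1,2] = (4)(-1) + (-4)(2) = -12
A^3[2,1] = (0)(2) + (4)(0) = 0
A^3[2,2] = (0)(-1) + (4)(2) = 8
A^3 = 
  [  8, -12]
  [  0,   8]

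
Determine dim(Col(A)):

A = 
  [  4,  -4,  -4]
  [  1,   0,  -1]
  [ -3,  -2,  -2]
dim(Col(A)) = 3

Row reduce:
R2 → R2 - (1/4)·R1
R3 → R3 + (3/4)·R1
R3 → R3 + (5)·R2
REF = 
  [  4,  -4,  -4]
  [  0,   1,   0]
  [  0,   0,  -5]
Pivot columns: 1, 2, 3 → 3 pivots.
dim(Col(A)) = number of pivot columns = 3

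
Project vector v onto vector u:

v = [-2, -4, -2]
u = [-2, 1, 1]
proj_u(v) = [2/3, -1/3, -1/3]

v·u = (-2)(-2) + (-4)(1) + (-2)(1) = -2
u·u = (-2)² + (1)² + (1)² = 6
proj_u(v) = (v·u / u·u) × u = (-2/6) × u = (-1/3) × u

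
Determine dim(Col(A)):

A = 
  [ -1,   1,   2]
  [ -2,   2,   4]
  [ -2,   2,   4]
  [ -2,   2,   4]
dim(Col(A)) = 1

Row reduce:
R2 → R2 - (2)·R1
R3 → R3 - (2)·R1
R4 → R4 - (2)·R1
REF = 
  [ -1,   1,   2]
  [  0,   0,   0]
  [  0,   0,   0]
  [  0,   0,   0]
Pivot columns: 1 → 1 pivot.
dim(Col(A)) = number of pivot columns = 1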